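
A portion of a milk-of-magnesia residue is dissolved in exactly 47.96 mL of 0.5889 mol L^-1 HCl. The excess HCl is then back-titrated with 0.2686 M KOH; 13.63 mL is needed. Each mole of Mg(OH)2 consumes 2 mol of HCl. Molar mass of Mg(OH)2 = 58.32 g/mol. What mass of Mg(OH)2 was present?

0.717 g

Total n(HCl) added = 0.5889 x 0.04796 = 0.02824 mol.
n(KOH) used = 0.2686 x 0.01363 = 0.003661 mol, which equals the excess n(HCl).
So n(HCl) consumed by the sample = 0.02824 - 0.003661 = 0.02458 mol.
n(Mg(OH)2) = 0.02458 / 2 = 0.01229 mol.
mass = 0.01229 mol x 58.32 g/mol = 0.717 g.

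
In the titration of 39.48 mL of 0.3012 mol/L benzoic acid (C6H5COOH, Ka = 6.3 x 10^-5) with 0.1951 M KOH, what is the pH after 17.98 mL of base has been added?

3.82

Initial n(C6H5COOH) = 0.3012 x 0.03948 = 0.01189 mol.
n(KOH) added = 0.1951 x 0.01798 = 0.003508 mol, converting that many moles of C6H5COOH to C6H5COO-.
Remaining n(C6H5COOH) = 0.008383 mol; n(C6H5COO-) = 0.003508 mol.
By Henderson-Hasselbalch, pH = pKa + log([A^-]/[HA]) = 4.20 + log(0.003508/0.008383) = 4.20 + (-0.38) = 3.82.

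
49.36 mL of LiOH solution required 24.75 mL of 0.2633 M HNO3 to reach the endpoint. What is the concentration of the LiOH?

0.132 M

n(HNO3) delivered = 0.2633 x 0.02475 = 0.006517 mol.
For a 1:1 reaction, n(LiOH) = 0.006517 mol.
[LiOH] = 0.006517 mol / 0.04936 L = 0.132 M.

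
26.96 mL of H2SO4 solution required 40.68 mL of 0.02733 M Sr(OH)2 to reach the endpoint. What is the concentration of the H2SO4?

0.0412 M

n(Sr(OH)2) delivered = 0.02733 x 0.04068 = 0.001112 mol.
For a 1:1 reaction, n(H2SO4) = 0.001112 mol.
[H2SO4] = 0.001112 mol / 0.02696 L = 0.0412 M.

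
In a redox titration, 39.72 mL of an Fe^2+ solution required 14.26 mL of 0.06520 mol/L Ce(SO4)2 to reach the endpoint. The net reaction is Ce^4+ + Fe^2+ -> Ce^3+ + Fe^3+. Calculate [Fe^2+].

0.0234 M

n(Ce(SO4)2) = 0.06520 x 0.01426 = 0.0009298 mol.
From the balanced equation, 1 mol Ce(SO4)2 reacts with 1 mol Fe^2+, so n(Fe^2+) = 0.0009298 x 1/1 = 0.0009298 mol.
[Fe^2+] = 0.0009298 / 0.03972 L = 0.0234 M.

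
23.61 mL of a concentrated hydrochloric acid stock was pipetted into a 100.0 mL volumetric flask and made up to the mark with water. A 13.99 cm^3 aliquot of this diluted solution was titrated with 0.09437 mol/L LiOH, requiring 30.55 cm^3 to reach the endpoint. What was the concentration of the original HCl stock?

n(LiOH) = 0.09437 x 0.03055 = 0.002883 mol.
n(HCl) in the aliquot = 0.002883 mol.
[diluted HCl] = 0.002883 / 0.01399 = 0.2061 M.
Dilution factor = 100.0/23.61 = 4.235, so [stock] = 0.2061 x 4.235 = 0.873 M.

0.873 M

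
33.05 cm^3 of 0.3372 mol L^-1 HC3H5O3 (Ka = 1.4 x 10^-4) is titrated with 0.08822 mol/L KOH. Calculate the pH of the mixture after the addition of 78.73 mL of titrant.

Initial n(HC3H5O3) = 0.3372 x 0.03305 = 0.01114 mol.
n(KOH) added = 0.08822 x 0.07873 = 0.006946 mol, converting that many moles of HC3H5O3 to C3H5O3-.
Remaining n(HC3H5O3) = 0.004199 mol; n(C3H5O3-) = 0.006946 mol.
By Henderson-Hasselbalch, pH = pKa + log([A^-]/[HA]) = 3.85 + log(0.006946/0.004199) = 3.85 + (+0.22) = 4.07.

4.07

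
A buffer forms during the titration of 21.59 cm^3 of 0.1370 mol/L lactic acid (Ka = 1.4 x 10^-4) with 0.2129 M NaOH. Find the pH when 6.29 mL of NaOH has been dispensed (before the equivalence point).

Initial n(HC3H5O3) = 0.1370 x 0.02159 = 0.002958 mol.
n(NaOH) added = 0.2129 x 0.006290 = 0.001339 mol, converting that many moles of HC3H5O3 to C3H5O3-.
Remaining n(HC3H5O3) = 0.001619 mol; n(C3H5O3-) = 0.001339 mol.
By Henderson-Hasselbalch, pH = pKa + log([A^-]/[HA]) = 3.85 + log(0.001339/0.001619) = 3.85 + (-0.08) = 3.77.

3.77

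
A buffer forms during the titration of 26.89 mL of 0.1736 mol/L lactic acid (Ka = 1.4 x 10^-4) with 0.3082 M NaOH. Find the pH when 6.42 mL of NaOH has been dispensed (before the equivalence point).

Initial n(HC3H5O3) = 0.1736 x 0.02689 = 0.004668 mol.
n(NaOH) added = 0.3082 x 0.006420 = 0.001979 mol, converting that many moles of HC3H5O3 to C3H5O3-.
Remaining n(HC3H5O3) = 0.002689 mol; n(C3H5O3-) = 0.001979 mol.
By Henderson-Hasselbalch, pH = pKa + log([A^-]/[HA]) = 3.85 + log(0.001979/0.002689) = 3.85 + (-0.13) = 3.72.

3.72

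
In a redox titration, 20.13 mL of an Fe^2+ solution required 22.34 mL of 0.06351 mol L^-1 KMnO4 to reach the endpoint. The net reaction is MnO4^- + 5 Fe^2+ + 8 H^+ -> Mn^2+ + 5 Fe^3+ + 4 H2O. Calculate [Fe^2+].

n(KMnO4) = 0.06351 x 0.02234 = 0.001419 mol.
From the balanced equation, 1 mol KMnO4 reacts with 5 mol Fe^2+, so n(Fe^2+) = 0.001419 x 5/1 = 0.007094 mol.
[Fe^2+] = 0.007094 / 0.02013 L = 0.352 M.

0.352 M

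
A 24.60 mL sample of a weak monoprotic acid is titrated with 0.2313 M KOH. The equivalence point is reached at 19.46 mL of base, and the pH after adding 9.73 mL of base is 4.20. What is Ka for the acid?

6.3 x 10^-5

9.73 mL is half of the equivalence volume, so this is the half-equivalence point where [HA] = [A^-].
At half-equivalence pH = pKa, so pKa = 4.20.
Ka = 10^(-4.20) = 6.3 x 10^-5.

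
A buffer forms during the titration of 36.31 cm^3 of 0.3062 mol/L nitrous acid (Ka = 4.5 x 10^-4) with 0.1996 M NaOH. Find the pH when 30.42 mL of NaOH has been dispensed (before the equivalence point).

Initial n(HNO2) = 0.3062 x 0.03631 = 0.01112 mol.
n(NaOH) added = 0.1996 x 0.03042 = 0.006072 mol, converting that many moles of HNO2 to NO2-.
Remaining n(HNO2) = 0.005046 mol; n(NO2-) = 0.006072 mol.
By Henderson-Hasselbalch, pH = pKa + log([A^-]/[HA]) = 3.35 + log(0.006072/0.005046) = 3.35 + (+0.08) = 3.43.

3.43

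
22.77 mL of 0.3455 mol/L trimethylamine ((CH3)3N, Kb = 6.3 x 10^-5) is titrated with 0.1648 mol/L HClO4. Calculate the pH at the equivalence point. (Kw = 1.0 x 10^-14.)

n((CH3)3N) = 0.3455 x 0.02277 = 0.007867 mol; V(HClO4) at equivalence = 0.007867/0.1648 = 0.04774 L.
At equivalence the base is fully converted to (CH3)3NH+; total volume = 0.07051 L, so [(CH3)3NH+] = 0.007867/0.07051 = 0.1116 M.
Ka((CH3)3NH+) = Kw/Kb = 1.0e-14 / 6.3 x 10^-5 = 1.59e-10.
[H^+] = sqrt(Ka x [(CH3)3NH+]) = sqrt(1.59e-10 x 0.1116) = 4.21e-6 M.
pH = -log(4.21e-6) = 5.38.

5.38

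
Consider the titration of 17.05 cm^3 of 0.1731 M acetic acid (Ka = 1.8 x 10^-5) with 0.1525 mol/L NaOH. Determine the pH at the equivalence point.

8.83

n(CH3COOH) = 0.1731 x 0.01705 = 0.002951 mol; V(NaOH) at equivalence = 0.002951/0.1525 = 0.01935 L.
At equivalence all the acid is converted to CH3COO-; total volume = 0.01705 + 0.01935 = 0.03640 L, so [CH3COO-] = 0.002951/0.03640 = 0.08107 M.
Kb = Kw/Ka = 1.0e-14 / 1.8 x 10^-5 = 5.56e-10.
[OH^-] = sqrt(Kb x [CH3COO-]) = sqrt(5.56e-10 x 0.08107) = 6.71e-6 M.
pOH = 5.17, so pH = 14.00 - 5.17 = 8.83.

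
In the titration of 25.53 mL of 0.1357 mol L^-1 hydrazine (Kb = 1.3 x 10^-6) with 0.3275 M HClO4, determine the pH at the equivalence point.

n(N2H4) = 0.1357 x 0.02553 = 0.003464 mol; V(HClO4) at equivalence = 0.003464/0.3275 = 0.01058 L.
At equivalence the base is fully converted to N2H5+; total volume = 0.03611 L, so [N2H5+] = 0.003464/0.03611 = 0.09595 M.
Ka(N2H5+) = Kw/Kb = 1.0e-14 / 1.3 x 10^-6 = 7.69e-9.
[H^+] = sqrt(Ka x [N2H5+]) = sqrt(7.69e-9 x 0.09595) = 2.72e-5 M.
pH = -log(2.72e-5) = 4.57.

4.57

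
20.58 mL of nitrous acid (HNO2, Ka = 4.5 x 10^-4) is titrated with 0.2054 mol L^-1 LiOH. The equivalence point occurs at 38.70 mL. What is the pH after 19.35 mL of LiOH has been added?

19.35 mL is exactly half the equivalence volume (38.70/2), i.e. the half-equivalence point.
There, n(HA) = n(A^-), so pH = pKa = -log(4.5 x 10^-4) = 3.35.

3.35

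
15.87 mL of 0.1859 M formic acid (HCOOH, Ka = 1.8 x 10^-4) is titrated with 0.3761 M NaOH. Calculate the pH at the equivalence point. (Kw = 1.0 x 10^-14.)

8.42

n(HCOOH) = 0.1859 x 0.01587 = 0.002950 mol; V(NaOH) at equivalence = 0.002950/0.3761 = 0.007844 L.
At equivalence all the acid is converted to HCOO-; total volume = 0.01587 + 0.007844 = 0.02371 L, so [HCOO-] = 0.002950/0.02371 = 0.1244 M.
Kb = Kw/Ka = 1.0e-14 / 1.8 x 10^-4 = 5.56e-11.
[OH^-] = sqrt(Kb x [HCOO-]) = sqrt(5.56e-11 x 0.1244) = 2.63e-6 M.
pOH = 5.58, so pH = 14.00 - 5.58 = 8.42.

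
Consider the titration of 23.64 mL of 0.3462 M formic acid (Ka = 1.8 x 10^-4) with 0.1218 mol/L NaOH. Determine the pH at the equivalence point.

8.35

n(HCOOH) = 0.3462 x 0.02364 = 0.008184 mol; V(NaOH) at equivalence = 0.008184/0.1218 = 0.06719 L.
At equivalence all the acid is converted to HCOO-; total volume = 0.02364 + 0.06719 = 0.09083 L, so [HCOO-] = 0.008184/0.09083 = 0.09010 M.
Kb = Kw/Ka = 1.0e-14 / 1.8 x 10^-4 = 5.56e-11.
[OH^-] = sqrt(Kb x [HCOO-]) = sqrt(5.56e-11 x 0.09010) = 2.24e-6 M.
pOH = 5.65, so pH = 14.00 - 5.65 = 8.35.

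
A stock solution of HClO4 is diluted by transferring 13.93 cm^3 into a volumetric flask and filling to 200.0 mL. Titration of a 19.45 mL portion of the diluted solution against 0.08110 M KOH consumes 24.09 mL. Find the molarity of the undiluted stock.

1.44 M

n(KOH) = 0.08110 x 0.02409 = 0.001954 mol.
n(HClO4) in the aliquot = 0.001954 mol.
[diluted HClO4] = 0.001954 / 0.01945 = 0.1004 M.
Dilution factor = 200.0/13.93 = 14.36, so [stock] = 0.1004 x 14.36 = 1.44 M.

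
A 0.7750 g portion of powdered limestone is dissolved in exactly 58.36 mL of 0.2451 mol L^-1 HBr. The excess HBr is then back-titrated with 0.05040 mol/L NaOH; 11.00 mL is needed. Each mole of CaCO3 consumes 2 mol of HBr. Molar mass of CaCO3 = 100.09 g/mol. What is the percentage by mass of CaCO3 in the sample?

Total n(HBr) added = 0.2451 x 0.05836 = 0.01430 mol.
n(NaOH) used = 0.05040 x 0.01100 = 0.0005544 mol, which equals the excess n(HBr).
So n(HBr) consumed by the sample = 0.01430 - 0.0005544 = 0.01375 mol.
n(CaCO3) = 0.01375 / 2 = 0.006875 mol.
mass CaCO3 = 0.006875 x 100.09 = 0.6881 g, so %CaCO3 = 0.6881/0.7750 x 100 = 88.8%.

88.8%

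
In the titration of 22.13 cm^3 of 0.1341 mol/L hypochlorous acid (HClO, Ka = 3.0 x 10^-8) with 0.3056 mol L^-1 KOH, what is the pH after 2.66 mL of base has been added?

Initial n(HClO) = 0.1341 x 0.02213 = 0.002968 mol.
n(KOH) added = 0.3056 x 0.002660 = 0.0008129 mol, converting that many moles of HClO to ClO-.
Remaining n(HClO) = 0.002155 mol; n(ClO-) = 0.0008129 mol.
By Henderson-Hasselbalch, pH = pKa + log([A^-]/[HA]) = 7.52 + log(0.0008129/0.002155) = 7.52 + (-0.42) = 7.10.

7.10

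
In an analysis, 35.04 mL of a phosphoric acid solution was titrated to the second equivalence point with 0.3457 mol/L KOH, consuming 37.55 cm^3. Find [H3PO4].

0.185 M

n(KOH) = 0.3457 x 0.03755 = 0.01298 mol.
At the second equivalence point, 2 mol OH^- react per mol H3PO4, so n(H3PO4) = 0.01298 / 2 = 0.006491 mol.
[H3PO4] = 0.006491 / 0.03504 L = 0.185 M.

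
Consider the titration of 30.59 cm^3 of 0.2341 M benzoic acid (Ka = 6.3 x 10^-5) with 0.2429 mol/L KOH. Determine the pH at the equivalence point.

n(C6H5COOH) = 0.2341 x 0.03059 = 0.007161 mol; V(KOH) at equivalence = 0.007161/0.2429 = 0.02948 L.
At equivalence all the acid is converted to C6H5COO-; total volume = 0.03059 + 0.02948 = 0.06007 L, so [C6H5COO-] = 0.007161/0.06007 = 0.1192 M.
Kb = Kw/Ka = 1.0e-14 / 6.3 x 10^-5 = 1.59e-10.
[OH^-] = sqrt(Kb x [C6H5COO-]) = sqrt(1.59e-10 x 0.1192) = 4.35e-6 M.
pOH = 5.36, so pH = 14.00 - 5.36 = 8.64.

8.64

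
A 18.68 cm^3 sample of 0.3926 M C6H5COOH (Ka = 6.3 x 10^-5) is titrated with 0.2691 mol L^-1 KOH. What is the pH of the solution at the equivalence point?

8.70

n(C6H5COOH) = 0.3926 x 0.01868 = 0.007334 mol; V(KOH) at equivalence = 0.007334/0.2691 = 0.02725 L.
At equivalence all the acid is converted to C6H5COO-; total volume = 0.01868 + 0.02725 = 0.04593 L, so [C6H5COO-] = 0.007334/0.04593 = 0.1597 M.
Kb = Kw/Ka = 1.0e-14 / 6.3 x 10^-5 = 1.59e-10.
[OH^-] = sqrt(Kb x [C6H5COO-]) = sqrt(1.59e-10 x 0.1597) = 5.03e-6 M.
pOH = 5.30, so pH = 14.00 - 5.30 = 8.70.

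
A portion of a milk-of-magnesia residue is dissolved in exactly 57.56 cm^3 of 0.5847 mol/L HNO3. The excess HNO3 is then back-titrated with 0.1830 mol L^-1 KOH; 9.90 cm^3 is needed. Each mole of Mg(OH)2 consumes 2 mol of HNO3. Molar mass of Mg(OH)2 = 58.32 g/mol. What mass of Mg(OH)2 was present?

0.929 g

Total n(HNO3) added = 0.5847 x 0.05756 = 0.03366 mol.
n(KOH) used = 0.1830 x 0.009900 = 0.001812 mol, which equals the excess n(HNO3).
So n(HNO3) consumed by the sample = 0.03366 - 0.001812 = 0.03184 mol.
n(Mg(OH)2) = 0.03184 / 2 = 0.01592 mol.
mass = 0.01592 mol x 58.32 g/mol = 0.929 g.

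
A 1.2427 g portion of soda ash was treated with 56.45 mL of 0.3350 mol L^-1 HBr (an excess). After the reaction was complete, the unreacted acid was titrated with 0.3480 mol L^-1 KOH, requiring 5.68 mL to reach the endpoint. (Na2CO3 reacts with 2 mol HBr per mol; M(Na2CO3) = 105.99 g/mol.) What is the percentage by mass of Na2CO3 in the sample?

Total n(HBr) added = 0.3350 x 0.05645 = 0.01891 mol.
n(KOH) used = 0.3480 x 0.005680 = 0.001977 mol, which equals the excess n(HBr).
So n(HBr) consumed by the sample = 0.01891 - 0.001977 = 0.01693 mol.
n(Na2CO3) = 0.01693 / 2 = 0.008467 mol.
mass Na2CO3 = 0.008467 x 105.99 = 0.8974 g, so %Na2CO3 = 0.8974/1.2427 x 100 = 72.2%.

72.2%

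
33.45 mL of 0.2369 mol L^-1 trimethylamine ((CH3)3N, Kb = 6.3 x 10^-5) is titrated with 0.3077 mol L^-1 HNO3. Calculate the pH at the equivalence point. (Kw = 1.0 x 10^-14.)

n((CH3)3N) = 0.2369 x 0.03345 = 0.007924 mol; V(HNO3) at equivalence = 0.007924/0.3077 = 0.02575 L.
At equivalence the base is fully converted to (CH3)3NH+; total volume = 0.05920 L, so [(CH3)3NH+] = 0.007924/0.05920 = 0.1338 M.
Ka((CH3)3NH+) = Kw/Kb = 1.0e-14 / 6.3 x 10^-5 = 1.59e-10.
[H^+] = sqrt(Ka x [(CH3)3NH+]) = sqrt(1.59e-10 x 0.1338) = 4.61e-6 M.
pH = -log(4.61e-6) = 5.34.

5.34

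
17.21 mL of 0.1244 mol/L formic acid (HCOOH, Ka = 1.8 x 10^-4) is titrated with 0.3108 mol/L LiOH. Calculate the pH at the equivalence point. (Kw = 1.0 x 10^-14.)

8.35

n(HCOOH) = 0.1244 x 0.01721 = 0.002141 mol; V(LiOH) at equivalence = 0.002141/0.3108 = 0.006888 L.
At equivalence all the acid is converted to HCOO-; total volume = 0.01721 + 0.006888 = 0.02410 L, so [HCOO-] = 0.002141/0.02410 = 0.08884 M.
Kb = Kw/Ka = 1.0e-14 / 1.8 x 10^-4 = 5.56e-11.
[OH^-] = sqrt(Kb x [HCOO-]) = sqrt(5.56e-11 x 0.08884) = 2.22e-6 M.
pOH = 5.65, so pH = 14.00 - 5.65 = 8.35.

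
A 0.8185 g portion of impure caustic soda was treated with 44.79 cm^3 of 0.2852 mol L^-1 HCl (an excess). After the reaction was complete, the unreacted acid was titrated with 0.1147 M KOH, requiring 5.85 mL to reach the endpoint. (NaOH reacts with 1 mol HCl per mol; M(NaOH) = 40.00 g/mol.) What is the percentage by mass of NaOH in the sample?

59.1%

Total n(HCl) added = 0.2852 x 0.04479 = 0.01277 mol.
n(KOH) used = 0.1147 x 0.005850 = 0.0006710 mol, which equals the excess n(HCl).
So n(HCl) consumed by the sample = 0.01277 - 0.0006710 = 0.01210 mol.
n(NaOH) = 0.01210 / 1 = 0.01210 mol.
mass NaOH = 0.01210 x 40.00 = 0.4841 g, so %NaOH = 0.4841/0.8185 x 100 = 59.1%.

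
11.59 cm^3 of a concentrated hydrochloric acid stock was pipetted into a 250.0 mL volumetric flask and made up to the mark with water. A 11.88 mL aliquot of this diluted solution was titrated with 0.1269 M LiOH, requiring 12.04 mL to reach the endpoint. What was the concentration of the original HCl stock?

2.77 M

n(LiOH) = 0.1269 x 0.01204 = 0.001528 mol.
n(HCl) in the aliquot = 0.001528 mol.
[diluted HCl] = 0.001528 / 0.01188 = 0.1286 M.
Dilution factor = 250.0/11.59 = 21.57, so [stock] = 0.1286 x 21.57 = 2.77 M.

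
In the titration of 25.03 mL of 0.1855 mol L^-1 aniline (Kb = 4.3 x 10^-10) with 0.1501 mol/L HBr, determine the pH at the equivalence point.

n(C6H5NH2) = 0.1855 x 0.02503 = 0.004643 mol; V(HBr) at equivalence = 0.004643/0.1501 = 0.03093 L.
At equivalence the base is fully converted to C6H5NH3+; total volume = 0.05596 L, so [C6H5NH3+] = 0.004643/0.05596 = 0.08297 M.
Ka(C6H5NH3+) = Kw/Kb = 1.0e-14 / 4.3 x 10^-10 = 2.33e-5.
[H^+] = sqrt(Ka x [C6H5NH3+]) = sqrt(2.33e-5 x 0.08297) = 0.00139 M.
pH = -log(0.00139) = 2.86.

2.86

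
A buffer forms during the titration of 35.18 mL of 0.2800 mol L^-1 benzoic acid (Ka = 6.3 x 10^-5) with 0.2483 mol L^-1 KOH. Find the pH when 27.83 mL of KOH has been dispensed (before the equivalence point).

Initial n(C6H5COOH) = 0.2800 x 0.03518 = 0.009850 mol.
n(KOH) added = 0.2483 x 0.02783 = 0.006910 mol, converting that many moles of C6H5COOH to C6H5COO-.
Remaining n(C6H5COOH) = 0.002940 mol; n(C6H5COO-) = 0.006910 mol.
By Henderson-Hasselbalch, pH = pKa + log([A^-]/[HA]) = 4.20 + log(0.006910/0.002940) = 4.20 + (+0.37) = 4.57.

4.57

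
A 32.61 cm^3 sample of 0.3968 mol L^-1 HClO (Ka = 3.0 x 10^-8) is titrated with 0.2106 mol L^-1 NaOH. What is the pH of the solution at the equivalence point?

n(HClO) = 0.3968 x 0.03261 = 0.01294 mol; V(NaOH) at equivalence = 0.01294/0.2106 = 0.06144 L.
At equivalence all the acid is converted to ClO-; total volume = 0.03261 + 0.06144 = 0.09405 L, so [ClO-] = 0.01294/0.09405 = 0.1376 M.
Kb = Kw/Ka = 1.0e-14 / 3.0 x 10^-8 = 3.33e-7.
[OH^-] = sqrt(Kb x [ClO-]) = sqrt(3.33e-7 x 0.1376) = 0.000214 M.
pOH = 3.67, so pH = 14.00 - 3.67 = 10.33.

10.33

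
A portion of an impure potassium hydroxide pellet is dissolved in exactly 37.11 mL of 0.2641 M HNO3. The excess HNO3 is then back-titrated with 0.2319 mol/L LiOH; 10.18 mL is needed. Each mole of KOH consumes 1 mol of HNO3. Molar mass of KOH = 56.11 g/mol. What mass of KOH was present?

0.417 g

Total n(HNO3) added = 0.2641 x 0.03711 = 0.009801 mol.
n(LiOH) used = 0.2319 x 0.01018 = 0.002361 mol, which equals the excess n(HNO3).
So n(HNO3) consumed by the sample = 0.009801 - 0.002361 = 0.007440 mol.
n(KOH) = 0.007440 / 1 = 0.007440 mol.
mass = 0.007440 mol x 56.11 g/mol = 0.417 g.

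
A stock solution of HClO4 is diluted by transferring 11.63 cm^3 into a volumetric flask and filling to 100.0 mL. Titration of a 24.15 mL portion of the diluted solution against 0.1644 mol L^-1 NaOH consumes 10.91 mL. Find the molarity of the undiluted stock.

n(NaOH) = 0.1644 x 0.01091 = 0.001794 mol.
n(HClO4) in the aliquot = 0.001794 mol.
[diluted HClO4] = 0.001794 / 0.02415 = 0.07427 M.
Dilution factor = 100.0/11.63 = 8.598, so [stock] = 0.07427 x 8.598 = 0.639 M.

0.639 M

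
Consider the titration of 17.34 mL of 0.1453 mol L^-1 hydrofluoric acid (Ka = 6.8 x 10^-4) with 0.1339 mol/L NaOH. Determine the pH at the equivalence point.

8.01

n(HF) = 0.1453 x 0.01734 = 0.002520 mol; V(NaOH) at equivalence = 0.002520/0.1339 = 0.01882 L.
At equivalence all the acid is converted to F-; total volume = 0.01734 + 0.01882 = 0.03616 L, so [F-] = 0.002520/0.03616 = 0.06968 M.
Kb = Kw/Ka = 1.0e-14 / 6.8 x 10^-4 = 1.47e-11.
[OH^-] = sqrt(Kb x [F-]) = sqrt(1.47e-11 x 0.06968) = 1.01e-6 M.
pOH = 5.99, so pH = 14.00 - 5.99 = 8.01.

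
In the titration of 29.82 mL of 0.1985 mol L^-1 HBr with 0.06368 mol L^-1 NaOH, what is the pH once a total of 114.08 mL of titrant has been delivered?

n(acid) = 0.1985 x 0.02982 = 0.005919 mol; n(NaOH) added = 0.06368 x 0.1141 = 0.007265 mol.
Base is in excess by 0.007265 - 0.005919 = 0.001345 mol in a total volume of 0.1439 L.
[OH^-] = 0.001345/0.1439 = 0.009349 M, so pOH = 2.03 and pH = 14.00 - 2.03 = 11.97.

11.97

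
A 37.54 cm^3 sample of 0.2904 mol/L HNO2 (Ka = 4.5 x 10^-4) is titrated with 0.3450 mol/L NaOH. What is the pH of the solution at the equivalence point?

n(HNO2) = 0.2904 x 0.03754 = 0.01090 mol; V(NaOH) at equivalence = 0.01090/0.3450 = 0.03160 L.
At equivalence all the acid is converted to NO2-; total volume = 0.03754 + 0.03160 = 0.06914 L, so [NO2-] = 0.01090/0.06914 = 0.1577 M.
Kb = Kw/Ka = 1.0e-14 / 4.5 x 10^-4 = 2.22e-11.
[OH^-] = sqrt(Kb x [NO2-]) = sqrt(2.22e-11 x 0.1577) = 1.87e-6 M.
pOH = 5.73, so pH = 14.00 - 5.73 = 8.27.

8.27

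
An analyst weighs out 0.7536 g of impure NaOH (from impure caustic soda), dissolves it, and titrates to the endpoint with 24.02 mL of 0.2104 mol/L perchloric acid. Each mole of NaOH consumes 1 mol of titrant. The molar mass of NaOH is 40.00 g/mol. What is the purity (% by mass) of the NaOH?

26.8%

n(HClO4) = 0.2104 x 0.02402 = 0.005054 mol.
n(NaOH) = 0.005054 / 1 = 0.005054 mol.
mass of NaOH = 0.005054 x 40.00 = 0.2022 g.
% purity = 0.2022 / 0.7536 x 100 = 26.8%.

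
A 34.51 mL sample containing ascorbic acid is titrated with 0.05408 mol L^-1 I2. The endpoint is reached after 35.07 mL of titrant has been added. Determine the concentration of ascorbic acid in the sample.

n(I2) = 0.05408 x 0.03507 = 0.001897 mol.
From the balanced equation, 1 mol I2 reacts with 1 mol ascorbic acid, so n(ascorbic acid) = 0.001897 x 1/1 = 0.001897 mol.
[ascorbic acid] = 0.001897 / 0.03451 L = 0.0550 M.

0.0550 M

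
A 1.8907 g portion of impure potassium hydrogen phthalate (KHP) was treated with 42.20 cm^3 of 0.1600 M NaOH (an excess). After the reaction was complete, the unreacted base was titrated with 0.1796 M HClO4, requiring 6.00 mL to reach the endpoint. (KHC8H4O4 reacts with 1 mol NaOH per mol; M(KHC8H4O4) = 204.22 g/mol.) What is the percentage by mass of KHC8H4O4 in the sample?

61.3%

Total n(NaOH) added = 0.1600 x 0.04220 = 0.006752 mol.
n(HClO4) used = 0.1796 x 0.006000 = 0.001078 mol, which equals the excess n(NaOH).
So n(NaOH) consumed by the sample = 0.006752 - 0.001078 = 0.005674 mol.
n(KHC8H4O4) = 0.005674 / 1 = 0.005674 mol.
mass KHC8H4O4 = 0.005674 x 204.22 = 1.159 g, so %KHC8H4O4 = 1.159/1.8907 x 100 = 61.3%.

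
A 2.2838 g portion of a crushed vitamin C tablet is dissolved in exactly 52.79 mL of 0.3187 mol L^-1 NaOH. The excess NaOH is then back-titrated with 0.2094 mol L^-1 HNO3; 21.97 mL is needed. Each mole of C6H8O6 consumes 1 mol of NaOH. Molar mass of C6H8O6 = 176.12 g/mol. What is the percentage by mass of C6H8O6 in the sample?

94.3%

Total n(NaOH) added = 0.3187 x 0.05279 = 0.01682 mol.
n(HNO3) used = 0.2094 x 0.02197 = 0.004601 mol, which equals the excess n(NaOH).
So n(NaOH) consumed by the sample = 0.01682 - 0.004601 = 0.01222 mol.
n(C6H8O6) = 0.01222 / 1 = 0.01222 mol.
mass C6H8O6 = 0.01222 x 176.12 = 2.153 g, so %C6H8O6 = 2.153/2.2838 x 100 = 94.3%.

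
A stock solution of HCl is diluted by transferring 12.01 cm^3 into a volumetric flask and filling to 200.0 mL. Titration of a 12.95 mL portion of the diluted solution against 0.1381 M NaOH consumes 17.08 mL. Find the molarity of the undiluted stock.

n(NaOH) = 0.1381 x 0.01708 = 0.002359 mol.
n(HCl) in the aliquot = 0.002359 mol.
[diluted HCl] = 0.002359 / 0.01295 = 0.1821 M.
Dilution factor = 200.0/12.01 = 16.65, so [stock] = 0.1821 x 16.65 = 3.03 M.

3.03 M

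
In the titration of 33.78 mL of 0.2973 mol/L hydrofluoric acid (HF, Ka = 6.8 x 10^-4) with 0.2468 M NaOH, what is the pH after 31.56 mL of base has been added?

3.71

Initial n(HF) = 0.2973 x 0.03378 = 0.01004 mol.
n(NaOH) added = 0.2468 x 0.03156 = 0.007789 mol, converting that many moles of HF to F-.
Remaining n(HF) = 0.002254 mol; n(F-) = 0.007789 mol.
By Henderson-Hasselbalch, pH = pKa + log([A^-]/[HA]) = 3.17 + log(0.007789/0.002254) = 3.17 + (+0.54) = 3.71.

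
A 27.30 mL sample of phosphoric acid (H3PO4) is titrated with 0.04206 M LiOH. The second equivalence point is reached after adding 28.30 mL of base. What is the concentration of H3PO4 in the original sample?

0.0218 M

n(LiOH) = 0.04206 x 0.02830 = 0.001190 mol.
At the second equivalence point, 2 mol OH^- react per mol H3PO4, so n(H3PO4) = 0.001190 / 2 = 0.0005951 mol.
[H3PO4] = 0.0005951 / 0.02730 L = 0.0218 M.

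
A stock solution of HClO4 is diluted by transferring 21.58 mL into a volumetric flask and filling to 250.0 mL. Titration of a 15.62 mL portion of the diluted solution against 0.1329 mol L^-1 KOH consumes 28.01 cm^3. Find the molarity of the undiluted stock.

2.76 M

n(KOH) = 0.1329 x 0.02801 = 0.003723 mol.
n(HClO4) in the aliquot = 0.003723 mol.
[diluted HClO4] = 0.003723 / 0.01562 = 0.2383 M.
Dilution factor = 250.0/21.58 = 11.58, so [stock] = 0.2383 x 11.58 = 2.76 M.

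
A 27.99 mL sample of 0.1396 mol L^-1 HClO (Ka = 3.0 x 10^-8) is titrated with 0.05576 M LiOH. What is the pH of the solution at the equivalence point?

10.06

n(HClO) = 0.1396 x 0.02799 = 0.003907 mol; V(LiOH) at equivalence = 0.003907/0.05576 = 0.07008 L.
At equivalence all the acid is converted to ClO-; total volume = 0.02799 + 0.07008 = 0.09807 L, so [ClO-] = 0.003907/0.09807 = 0.03984 M.
Kb = Kw/Ka = 1.0e-14 / 3.0 x 10^-8 = 3.33e-7.
[OH^-] = sqrt(Kb x [ClO-]) = sqrt(3.33e-7 x 0.03984) = 0.000115 M.
pOH = 3.94, so pH = 14.00 - 3.94 = 10.06.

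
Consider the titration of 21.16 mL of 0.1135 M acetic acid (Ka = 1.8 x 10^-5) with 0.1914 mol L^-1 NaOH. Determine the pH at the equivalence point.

n(CH3COOH) = 0.1135 x 0.02116 = 0.002402 mol; V(NaOH) at equivalence = 0.002402/0.1914 = 0.01255 L.
At equivalence all the acid is converted to CH3COO-; total volume = 0.02116 + 0.01255 = 0.03371 L, so [CH3COO-] = 0.002402/0.03371 = 0.07125 M.
Kb = Kw/Ka = 1.0e-14 / 1.8 x 10^-5 = 5.56e-10.
[OH^-] = sqrt(Kb x [CH3COO-]) = sqrt(5.56e-10 x 0.07125) = 6.29e-6 M.
pOH = 5.20, so pH = 14.00 - 5.20 = 8.80.

8.80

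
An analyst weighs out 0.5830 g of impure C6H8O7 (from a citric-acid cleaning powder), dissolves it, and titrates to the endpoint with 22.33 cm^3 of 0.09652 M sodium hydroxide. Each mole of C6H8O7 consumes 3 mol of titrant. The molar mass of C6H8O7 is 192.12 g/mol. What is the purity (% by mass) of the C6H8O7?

n(NaOH) = 0.09652 x 0.02233 = 0.002155 mol.
n(C6H8O7) = 0.002155 / 3 = 0.0007184 mol.
mass of C6H8O7 = 0.0007184 x 192.12 = 0.1380 g.
% purity = 0.1380 / 0.5830 x 100 = 23.7%.

23.7%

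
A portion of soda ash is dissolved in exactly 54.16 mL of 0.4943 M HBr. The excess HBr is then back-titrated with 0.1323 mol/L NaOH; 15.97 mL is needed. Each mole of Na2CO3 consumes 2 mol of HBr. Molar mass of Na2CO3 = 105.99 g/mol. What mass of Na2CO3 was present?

1.31 g

Total n(HBr) added = 0.4943 x 0.05416 = 0.02677 mol.
n(NaOH) used = 0.1323 x 0.01597 = 0.002113 mol, which equals the excess n(HBr).
So n(HBr) consumed by the sample = 0.02677 - 0.002113 = 0.02466 mol.
n(Na2CO3) = 0.02466 / 2 = 0.01233 mol.
mass = 0.01233 mol x 105.99 g/mol = 1.31 g.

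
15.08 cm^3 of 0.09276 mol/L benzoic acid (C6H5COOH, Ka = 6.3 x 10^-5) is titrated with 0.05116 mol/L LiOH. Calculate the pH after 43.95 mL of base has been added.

n(acid) = 0.09276 x 0.01508 = 0.001399 mol; n(LiOH) added = 0.05116 x 0.04395 = 0.002248 mol.
Base is in excess by 0.002248 - 0.001399 = 0.0008497 mol in a total volume of 0.05903 L.
[OH^-] = 0.0008497/0.05903 = 0.01439 M, so pOH = 1.84 and pH = 14.00 - 1.84 = 12.16.

12.16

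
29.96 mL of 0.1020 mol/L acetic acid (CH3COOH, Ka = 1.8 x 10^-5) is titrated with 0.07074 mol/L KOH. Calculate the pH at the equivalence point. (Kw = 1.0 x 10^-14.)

n(CH3COOH) = 0.1020 x 0.02996 = 0.003056 mol; V(KOH) at equivalence = 0.003056/0.07074 = 0.04320 L.
At equivalence all the acid is converted to CH3COO-; total volume = 0.02996 + 0.04320 = 0.07316 L, so [CH3COO-] = 0.003056/0.07316 = 0.04177 M.
Kb = Kw/Ka = 1.0e-14 / 1.8 x 10^-5 = 5.56e-10.
[OH^-] = sqrt(Kb x [CH3COO-]) = sqrt(5.56e-10 x 0.04177) = 4.82e-6 M.
pOH = 5.32, so pH = 14.00 - 5.32 = 8.68.

8.68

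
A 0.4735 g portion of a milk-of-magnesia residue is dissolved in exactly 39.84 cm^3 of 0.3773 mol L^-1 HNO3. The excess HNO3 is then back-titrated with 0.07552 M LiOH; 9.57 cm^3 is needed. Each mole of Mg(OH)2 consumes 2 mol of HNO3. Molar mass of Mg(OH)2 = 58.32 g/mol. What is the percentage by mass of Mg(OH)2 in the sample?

88.1%

Total n(HNO3) added = 0.3773 x 0.03984 = 0.01503 mol.
n(LiOH) used = 0.07552 x 0.009570 = 0.0007227 mol, which equals the excess n(HNO3).
So n(HNO3) consumed by the sample = 0.01503 - 0.0007227 = 0.01431 mol.
n(Mg(OH)2) = 0.01431 / 2 = 0.007154 mol.
mass Mg(OH)2 = 0.007154 x 58.32 = 0.4172 g, so %Mg(OH)2 = 0.4172/0.4735 x 100 = 88.1%.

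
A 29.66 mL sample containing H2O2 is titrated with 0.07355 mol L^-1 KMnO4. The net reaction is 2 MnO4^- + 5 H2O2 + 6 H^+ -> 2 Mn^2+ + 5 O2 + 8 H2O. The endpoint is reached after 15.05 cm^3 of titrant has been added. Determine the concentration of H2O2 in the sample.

0.0933 M

n(KMnO4) = 0.07355 x 0.01505 = 0.001107 mol.
From the balanced equation, 2 mol KMnO4 reacts with 5 mol H2O2, so n(H2O2) = 0.001107 x 5/2 = 0.002767 mol.
[H2O2] = 0.002767 / 0.02966 L = 0.0933 M.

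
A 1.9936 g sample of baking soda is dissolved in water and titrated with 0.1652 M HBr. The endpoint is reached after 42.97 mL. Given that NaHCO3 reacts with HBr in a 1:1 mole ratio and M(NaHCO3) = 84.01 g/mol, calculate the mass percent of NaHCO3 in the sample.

n(HBr) = 0.1652 x 0.04297 = 0.007099 mol.
n(NaHCO3) = 0.007099 / 1 = 0.007099 mol.
mass of NaHCO3 = 0.007099 x 84.01 = 0.5964 g.
% purity = 0.5964 / 1.9936 x 100 = 29.9%.

29.9%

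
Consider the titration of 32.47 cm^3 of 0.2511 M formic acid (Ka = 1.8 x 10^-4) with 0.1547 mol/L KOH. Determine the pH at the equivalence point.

n(HCOOH) = 0.2511 x 0.03247 = 0.008153 mol; V(KOH) at equivalence = 0.008153/0.1547 = 0.05270 L.
At equivalence all the acid is converted to HCOO-; total volume = 0.03247 + 0.05270 = 0.08517 L, so [HCOO-] = 0.008153/0.08517 = 0.09572 M.
Kb = Kw/Ka = 1.0e-14 / 1.8 x 10^-4 = 5.56e-11.
[OH^-] = sqrt(Kb x [HCOO-]) = sqrt(5.56e-11 x 0.09572) = 2.31e-6 M.
pOH = 5.64, so pH = 14.00 - 5.64 = 8.36.

8.36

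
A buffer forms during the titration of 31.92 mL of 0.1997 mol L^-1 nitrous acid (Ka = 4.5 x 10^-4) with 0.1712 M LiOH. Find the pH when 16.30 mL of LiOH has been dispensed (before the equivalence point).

Initial n(HNO2) = 0.1997 x 0.03192 = 0.006374 mol.
n(LiOH) added = 0.1712 x 0.01630 = 0.002791 mol, converting that many moles of HNO2 to NO2-.
Remaining n(HNO2) = 0.003584 mol; n(NO2-) = 0.002791 mol.
By Henderson-Hasselbalch, pH = pKa + log([A^-]/[HA]) = 3.35 + log(0.002791/0.003584) = 3.35 + (-0.11) = 3.24.

3.24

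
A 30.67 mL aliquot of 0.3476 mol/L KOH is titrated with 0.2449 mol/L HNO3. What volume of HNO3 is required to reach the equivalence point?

n(KOH) = 0.3476 mol/L x 0.03067 L = 0.01066 mol.
At equivalence n(HNO3) = n(KOH) = 0.01066 mol.
V(HNO3) = 0.01066 / 0.2449 = 0.04353 L = 43.5 mL.

43.5 mL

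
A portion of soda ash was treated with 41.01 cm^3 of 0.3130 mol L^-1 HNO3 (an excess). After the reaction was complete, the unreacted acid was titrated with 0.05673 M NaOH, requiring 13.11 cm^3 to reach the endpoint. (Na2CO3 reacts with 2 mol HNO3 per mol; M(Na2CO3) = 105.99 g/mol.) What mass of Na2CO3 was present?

Total n(HNO3) added = 0.3130 x 0.04101 = 0.01284 mol.
n(NaOH) used = 0.05673 x 0.01311 = 0.0007437 mol, which equals the excess n(HNO3).
So n(HNO3) consumed by the sample = 0.01284 - 0.0007437 = 0.01209 mol.
n(Na2CO3) = 0.01209 / 2 = 0.006046 mol.
mass = 0.006046 mol x 105.99 g/mol = 0.641 g.

0.641 g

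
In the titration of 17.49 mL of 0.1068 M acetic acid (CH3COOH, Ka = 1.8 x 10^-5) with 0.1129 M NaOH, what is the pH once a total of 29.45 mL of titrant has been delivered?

12.49

n(acid) = 0.1068 x 0.01749 = 0.001868 mol; n(NaOH) added = 0.1129 x 0.02945 = 0.003325 mol.
Base is in excess by 0.003325 - 0.001868 = 0.001457 mol in a total volume of 0.04694 L.
[OH^-] = 0.001457/0.04694 = 0.03104 M, so pOH = 1.51 and pH = 14.00 - 1.51 = 12.49.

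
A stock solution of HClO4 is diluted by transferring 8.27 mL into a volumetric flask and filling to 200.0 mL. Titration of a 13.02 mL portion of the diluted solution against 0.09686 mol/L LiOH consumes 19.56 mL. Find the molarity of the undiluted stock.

n(LiOH) = 0.09686 x 0.01956 = 0.001895 mol.
n(HClO4) in the aliquot = 0.001895 mol.
[diluted HClO4] = 0.001895 / 0.01302 = 0.1455 M.
Dilution factor = 200.0/8.270 = 24.18, so [stock] = 0.1455 x 24.18 = 3.52 M.

3.52 M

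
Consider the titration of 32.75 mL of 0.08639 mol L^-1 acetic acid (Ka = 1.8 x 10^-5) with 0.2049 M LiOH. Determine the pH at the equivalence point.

8.76

n(CH3COOH) = 0.08639 x 0.03275 = 0.002829 mol; V(LiOH) at equivalence = 0.002829/0.2049 = 0.01381 L.
At equivalence all the acid is converted to CH3COO-; total volume = 0.03275 + 0.01381 = 0.04656 L, so [CH3COO-] = 0.002829/0.04656 = 0.06077 M.
Kb = Kw/Ka = 1.0e-14 / 1.8 x 10^-5 = 5.56e-10.
[OH^-] = sqrt(Kb x [CH3COO-]) = sqrt(5.56e-10 x 0.06077) = 5.81e-6 M.
pOH = 5.24, so pH = 14.00 - 5.24 = 8.76.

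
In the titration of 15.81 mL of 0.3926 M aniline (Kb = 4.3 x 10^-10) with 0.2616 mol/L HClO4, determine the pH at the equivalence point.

2.72

n(C6H5NH2) = 0.3926 x 0.01581 = 0.006207 mol; V(HClO4) at equivalence = 0.006207/0.2616 = 0.02373 L.
At equivalence the base is fully converted to C6H5NH3+; total volume = 0.03954 L, so [C6H5NH3+] = 0.006207/0.03954 = 0.1570 M.
Ka(C6H5NH3+) = Kw/Kb = 1.0e-14 / 4.3 x 10^-10 = 2.33e-5.
[H^+] = sqrt(Ka x [C6H5NH3+]) = sqrt(2.33e-5 x 0.1570) = 0.00191 M.
pH = -log(0.00191) = 2.72.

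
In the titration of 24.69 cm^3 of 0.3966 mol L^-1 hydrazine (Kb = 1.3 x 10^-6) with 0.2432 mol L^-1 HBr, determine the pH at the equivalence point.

4.47

n(N2H4) = 0.3966 x 0.02469 = 0.009792 mol; V(HBr) at equivalence = 0.009792/0.2432 = 0.04026 L.
At equivalence the base is fully converted to N2H5+; total volume = 0.06495 L, so [N2H5+] = 0.009792/0.06495 = 0.1508 M.
Ka(N2H5+) = Kw/Kb = 1.0e-14 / 1.3 x 10^-6 = 7.69e-9.
[H^+] = sqrt(Ka x [N2H5+]) = sqrt(7.69e-9 x 0.1508) = 3.41e-5 M.
pH = -log(3.41e-5) = 4.47.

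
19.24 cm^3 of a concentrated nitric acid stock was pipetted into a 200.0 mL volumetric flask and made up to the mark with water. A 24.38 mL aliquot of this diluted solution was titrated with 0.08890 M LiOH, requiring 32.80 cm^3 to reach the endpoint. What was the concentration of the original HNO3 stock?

1.24 M

n(LiOH) = 0.08890 x 0.03280 = 0.002916 mol.
n(HNO3) in the aliquot = 0.002916 mol.
[diluted HNO3] = 0.002916 / 0.02438 = 0.1196 M.
Dilution factor = 200.0/19.24 = 10.40, so [stock] = 0.1196 x 10.40 = 1.24 M.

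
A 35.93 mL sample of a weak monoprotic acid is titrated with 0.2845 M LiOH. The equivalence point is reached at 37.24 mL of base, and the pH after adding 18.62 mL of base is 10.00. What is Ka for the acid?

18.62 mL is half of the equivalence volume, so this is the half-equivalence point where [HA] = [A^-].
At half-equivalence pH = pKa, so pKa = 10.00.
Ka = 10^(-10.00) = 1.0 x 10^-10.

1.0 x 10^-10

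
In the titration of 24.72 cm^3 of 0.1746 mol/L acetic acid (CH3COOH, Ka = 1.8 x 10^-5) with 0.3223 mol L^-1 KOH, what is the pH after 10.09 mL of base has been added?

Initial n(CH3COOH) = 0.1746 x 0.02472 = 0.004316 mol.
n(KOH) added = 0.3223 x 0.01009 = 0.003252 mol, converting that many moles of CH3COOH to CH3COO-.
Remaining n(CH3COOH) = 0.001064 mol; n(CH3COO-) = 0.003252 mol.
By Henderson-Hasselbalch, pH = pKa + log([A^-]/[HA]) = 4.74 + log(0.003252/0.001064) = 4.74 + (+0.49) = 5.23.

5.23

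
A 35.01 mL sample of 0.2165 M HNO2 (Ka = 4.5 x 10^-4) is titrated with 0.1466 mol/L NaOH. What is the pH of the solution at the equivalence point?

n(HNO2) = 0.2165 x 0.03501 = 0.007580 mol; V(NaOH) at equivalence = 0.007580/0.1466 = 0.05170 L.
At equivalence all the acid is converted to NO2-; total volume = 0.03501 + 0.05170 = 0.08671 L, so [NO2-] = 0.007580/0.08671 = 0.08741 M.
Kb = Kw/Ka = 1.0e-14 / 4.5 x 10^-4 = 2.22e-11.
[OH^-] = sqrt(Kb x [NO2-]) = sqrt(2.22e-11 x 0.08741) = 1.39e-6 M.
pOH = 5.86, so pH = 14.00 - 5.86 = 8.14.

8.14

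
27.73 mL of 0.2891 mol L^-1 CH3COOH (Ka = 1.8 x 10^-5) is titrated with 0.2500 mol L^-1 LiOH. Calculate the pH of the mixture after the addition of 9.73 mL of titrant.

Initial n(CH3COOH) = 0.2891 x 0.02773 = 0.008017 mol.
n(LiOH) added = 0.2500 x 0.009730 = 0.002433 mol, converting that many moles of CH3COOH to CH3COO-.
Remaining n(CH3COOH) = 0.005584 mol; n(CH3COO-) = 0.002433 mol.
By Henderson-Hasselbalch, pH = pKa + log([A^-]/[HA]) = 4.74 + log(0.002433/0.005584) = 4.74 + (-0.36) = 4.38.

4.38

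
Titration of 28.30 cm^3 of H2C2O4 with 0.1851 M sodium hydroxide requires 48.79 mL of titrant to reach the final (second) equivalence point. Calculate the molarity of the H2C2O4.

n(NaOH) = 0.1851 x 0.04879 = 0.009031 mol.
At the final (second) equivalence point, 2 mol OH^- react per mol H2C2O4, so n(H2C2O4) = 0.009031 / 2 = 0.004516 mol.
[H2C2O4] = 0.004516 / 0.02830 L = 0.160 M.

0.160 M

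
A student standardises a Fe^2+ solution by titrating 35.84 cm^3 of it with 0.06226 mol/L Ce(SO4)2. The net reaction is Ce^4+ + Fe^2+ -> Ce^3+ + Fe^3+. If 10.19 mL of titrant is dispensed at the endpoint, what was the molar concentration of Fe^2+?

n(Ce(SO4)2) = 0.06226 x 0.01019 = 0.0006344 mol.
From the balanced equation, 1 mol Ce(SO4)2 reacts with 1 mol Fe^2+, so n(Fe^2+) = 0.0006344 x 1/1 = 0.0006344 mol.
[Fe^2+] = 0.0006344 / 0.03584 L = 0.0177 M.

0.0177 M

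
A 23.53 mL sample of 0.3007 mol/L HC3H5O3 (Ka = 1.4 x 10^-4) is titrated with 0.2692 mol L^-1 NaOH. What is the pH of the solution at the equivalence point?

n(HC3H5O3) = 0.3007 x 0.02353 = 0.007075 mol; V(NaOH) at equivalence = 0.007075/0.2692 = 0.02628 L.
At equivalence all the acid is converted to C3H5O3-; total volume = 0.02353 + 0.02628 = 0.04981 L, so [C3H5O3-] = 0.007075/0.04981 = 0.1420 M.
Kb = Kw/Ka = 1.0e-14 / 1.4 x 10^-4 = 7.14e-11.
[OH^-] = sqrt(Kb x [C3H5O3-]) = sqrt(7.14e-11 x 0.1420) = 3.19e-6 M.
pOH = 5.50, so pH = 14.00 - 5.50 = 8.50.

8.50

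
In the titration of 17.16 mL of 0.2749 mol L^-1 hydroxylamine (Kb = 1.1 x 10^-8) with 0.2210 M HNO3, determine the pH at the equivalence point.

3.48

n(NH2OH) = 0.2749 x 0.01716 = 0.004717 mol; V(HNO3) at equivalence = 0.004717/0.2210 = 0.02135 L.
At equivalence the base is fully converted to NH3OH+; total volume = 0.03851 L, so [NH3OH+] = 0.004717/0.03851 = 0.1225 M.
Ka(NH3OH+) = Kw/Kb = 1.0e-14 / 1.1 x 10^-8 = 9.09e-7.
[H^+] = sqrt(Ka x [NH3OH+]) = sqrt(9.09e-7 x 0.1225) = 0.000334 M.
pH = -log(0.000334) = 3.48.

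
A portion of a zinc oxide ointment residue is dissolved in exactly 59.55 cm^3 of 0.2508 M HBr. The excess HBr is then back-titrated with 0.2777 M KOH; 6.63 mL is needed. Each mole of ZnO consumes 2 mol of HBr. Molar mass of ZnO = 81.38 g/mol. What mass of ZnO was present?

Total n(HBr) added = 0.2508 x 0.05955 = 0.01494 mol.
n(KOH) used = 0.2777 x 0.006630 = 0.001841 mol, which equals the excess n(HBr).
So n(HBr) consumed by the sample = 0.01494 - 0.001841 = 0.01309 mol.
n(ZnO) = 0.01309 / 2 = 0.006547 mol.
mass = 0.006547 mol x 81.38 g/mol = 0.533 g.

0.533 g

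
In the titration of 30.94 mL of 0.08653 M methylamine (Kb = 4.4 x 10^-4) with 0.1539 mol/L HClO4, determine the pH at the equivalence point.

5.95

n(CH3NH2) = 0.08653 x 0.03094 = 0.002677 mol; V(HClO4) at equivalence = 0.002677/0.1539 = 0.01740 L.
At equivalence the base is fully converted to CH3NH3+; total volume = 0.04834 L, so [CH3NH3+] = 0.002677/0.04834 = 0.05539 M.
Ka(CH3NH3+) = Kw/Kb = 1.0e-14 / 4.4 x 10^-4 = 2.27e-11.
[H^+] = sqrt(Ka x [CH3NH3+]) = sqrt(2.27e-11 x 0.05539) = 1.12e-6 M.
pH = -log(1.12e-6) = 5.95.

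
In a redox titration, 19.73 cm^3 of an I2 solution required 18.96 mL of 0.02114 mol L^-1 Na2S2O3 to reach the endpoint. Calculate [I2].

n(Na2S2O3) = 0.02114 x 0.01896 = 0.0004008 mol.
From the balanced equation, 2 mol Na2S2O3 reacts with 1 mol I2, so n(I2) = 0.0004008 x 1/2 = 0.0002004 mol.
[I2] = 0.0002004 / 0.01973 L = 0.0102 M.

0.0102 M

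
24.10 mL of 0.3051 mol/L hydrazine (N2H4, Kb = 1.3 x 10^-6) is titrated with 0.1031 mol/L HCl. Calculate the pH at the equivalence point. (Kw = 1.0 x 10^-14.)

4.61

n(N2H4) = 0.3051 x 0.02410 = 0.007353 mol; V(HCl) at equivalence = 0.007353/0.1031 = 0.07132 L.
At equivalence the base is fully converted to N2H5+; total volume = 0.09542 L, so [N2H5+] = 0.007353/0.09542 = 0.07706 M.
Ka(N2H5+) = Kw/Kb = 1.0e-14 / 1.3 x 10^-6 = 7.69e-9.
[H^+] = sqrt(Ka x [N2H5+]) = sqrt(7.69e-9 x 0.07706) = 2.43e-5 M.
pH = -log(2.43e-5) = 4.61.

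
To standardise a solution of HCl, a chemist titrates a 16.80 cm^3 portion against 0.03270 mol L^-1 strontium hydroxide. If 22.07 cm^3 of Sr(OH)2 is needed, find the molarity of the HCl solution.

n(Sr(OH)2) delivered = 0.03270 x 0.02207 = 0.0007217 mol.
The reaction is 2 HCl + 1 Sr(OH)2, so n(HCl) = 0.0007217 x 2/1 = 0.001443 mol.
[HCl] = 0.001443 mol / 0.01680 L = 0.0859 M.

0.0859 M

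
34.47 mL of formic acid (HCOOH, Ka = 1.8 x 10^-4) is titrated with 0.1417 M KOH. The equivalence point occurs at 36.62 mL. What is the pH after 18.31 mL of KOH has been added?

3.74

18.31 mL is exactly half the equivalence volume (36.62/2), i.e. the half-equivalence point.
There, n(HA) = n(A^-), so pH = pKa = -log(1.8 x 10^-4) = 3.74.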